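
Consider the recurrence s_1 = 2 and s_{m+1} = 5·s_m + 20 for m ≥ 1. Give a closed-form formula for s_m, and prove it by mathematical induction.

Computing the first terms: s_1 = 2, s_2 = 30, s_3 = 170. This suggests s_m = 7·5^(m - 1) - 5.
For the base case m = 1: the formula gives 2 = 2 = s_1.
Suppose the result is true for m = j, so s_j = 7·5^(j - 1) - 5.
Then s_{j+1} = 5·s_j + 20 = 5·(7·5^(j - 1) - 5) + 20 = 7·5^j - 5 = 7·5^((j+1) - 1) - 5,
which is the claimed formula at m = j+1.
By induction, the statement is established for all m ≥ 1.

s_m = 7·5^(m - 1) - 5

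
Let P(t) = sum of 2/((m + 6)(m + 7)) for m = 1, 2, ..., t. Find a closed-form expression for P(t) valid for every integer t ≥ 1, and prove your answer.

P(t) = 2t/(7(t + 7))

We claim P(t) = 2t/(7(t + 7)) for all t ≥ 1.
When t = 1: P(1) = 1/28, and the closed form gives 1/28. They agree.
Inductive step: suppose the statement holds for some m ≥ 1, so P(m) = 2m/(7(m + 7)).
Then P(m+1) = P(m) + (2/((m + 7)(m + 8))) = (2m/(7(m + 7))) + (2/((m + 7)(m + 8))).
Simplifying, P(m+1) = 2(m + 1)/(7(m + 8)) = 2(m+1)/(7((m+1) + 7)),
which is the closed form with t = m+1.
Hence, by induction on t, the claim holds for every t ≥ 1.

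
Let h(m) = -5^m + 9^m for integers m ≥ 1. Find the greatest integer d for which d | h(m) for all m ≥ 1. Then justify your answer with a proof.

Computing the first values: h(1) = 4 and h(2) = 56; gcd(4, 56) = 4, so d ≤ 4.
We prove 4 | -5^m + 9^m for all m ≥ 1 by induction on m.
Base step (m = 1): h(1) = 4 = 4·(1), so 4 | h(1).
Suppose the result is true for m = j, i.e. 4 | h(j). Then
9^{j+1} − 5^{j+1} = 9·9^j − 5·5^j = 9·(9^j − 5^j) + (4)·5^j. The first term is divisible by 4 by the inductive hypothesis, and the second term (4)·5^j is divisible by 4 since 4 | 4. Hence 4 | h(j+1).
By induction, the statement is established for all m ≥ 1.
Therefore the largest such d is 4.

d = 4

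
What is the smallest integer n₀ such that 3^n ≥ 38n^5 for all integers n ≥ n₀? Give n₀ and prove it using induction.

n₀ = 16

At n = 15: 14348907 < 28856250, so the inequality fails and n₀ ≥ 16. We prove 3^n ≥ 38n^5 for all n ≥ 16.
When n = 16: 3^n = 43046721 and 38n^5 = 39845888, so 43046721 ≥ 39845888.
Suppose the result is true for n = m, so 3^m ≥ 38m^5.
Then 3^(m + 1) = 3·(3^m) ≥ 3·(38m^5).
Also, for m ≥ 16 we have 3·(38m^5) ≥ 38(m+1)^5, since 3 ≥ (1 + 1/m)^5 for all m ≥ 16.
Combining, 3^(m + 1) ≥ 38(m+1)^5.
By the principle of mathematical induction, the result holds for all n ≥ 16.
Hence the smallest such n₀ is 16.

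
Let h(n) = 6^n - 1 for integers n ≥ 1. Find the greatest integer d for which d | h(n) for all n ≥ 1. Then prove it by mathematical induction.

d = 5

Computing the first values: h(1) = 5 and h(2) = 35; gcd(5, 35) = 5, so d ≤ 5.
We prove 5 | 6^n - 1 for all n ≥ 1 by induction on n.
For the base case n = 1: h(1) = 5 = 5·(1), so 5 | h(1).
Suppose the result is true for n = k, i.e. 5 | h(k). Then
6^{k+1} − 1^{k+1} = 6·6^k − 1·1^k = 6·(6^k − 1^k) + (5)·1^k. The first term is divisible by 5 by the inductive hypothesis, and the second term (5)·1^k is divisible by 5 since 5 | 5. Hence 5 | h(k+1).
This completes the induction.
Therefore the largest such d is 5.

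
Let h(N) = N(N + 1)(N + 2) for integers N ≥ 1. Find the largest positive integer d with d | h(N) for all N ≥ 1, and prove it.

d = 6

Computing the first values: h(1) = 6 and h(2) = 24; gcd(6, 24) = 6, so d ≤ 6.
We prove 6 | N(N + 1)(N + 2) for all N ≥ 1 by induction on N.
For the base case N = 1: h(1) = 6 = 6·(1), so 6 | h(1).
Inductive step: assume the claim holds for N = k, i.e. 6 | h(k). Then
h(k+1) − h(k) = (k+1)·(k+2)·(k+3) − k·(k+1)·(k+2) = (k+1)·(k+2)·[(k+3) − k] = 3·(k+1)·(k+2). The product of 2 consecutive integers is divisible by (2)! = 2, so h(k+1) − h(k) is divisible by 3·2 = 6. By the inductive hypothesis 6 | h(k), hence 6 | h(k+1).
Hence, by induction on N, the claim holds for every N ≥ 1.
Therefore the largest such d is 6.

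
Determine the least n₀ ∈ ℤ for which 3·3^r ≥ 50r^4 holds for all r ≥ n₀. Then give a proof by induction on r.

n₀ = 12

At r = 11: 531441 < 732050, so the inequality fails and n₀ ≥ 12. We prove 3·3^r ≥ 50r^4 for all r ≥ 12.
Base step (r = 12): 3·3^r = 1594323 and 50r^4 = 1036800, so 1594323 ≥ 1036800.
Inductive step: suppose the statement holds for some k ≥ 12, so 3·3^k ≥ 50k^4.
Then 3·3^(k + 1) = 3·(3·3^k) ≥ 3·(50k^4).
Also, for k ≥ 12 we have 3·(50k^4) ≥ 50(k+1)^4, since 3 ≥ (1 + 1/k)^4 for all k ≥ 12.
Combining, 3·3^(k + 1) ≥ 50(k+1)^4.
By induction, the statement is established for all r ≥ 12.
Hence the smallest such n₀ is 12.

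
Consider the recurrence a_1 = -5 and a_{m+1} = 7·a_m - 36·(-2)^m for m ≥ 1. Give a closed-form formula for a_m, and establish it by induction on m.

Computing the first terms: a_1 = -5, a_2 = 37, a_3 = 115. This suggests a_m = (-2)^(m + 2) + 3·7^(m - 1).
When m = 1: the formula gives -5 = -5 = a_1.
For the inductive step, assume it holds for an arbitrary p ≥ 1, so a_p = (-2)^(p + 2) + 3·7^(p - 1).
Then a_{p+1} = 7·a_p - 36·(-2)^p = 7·((-2)^(p + 2) + 3·7^(p - 1)) - 36·(-2)^p = (-2)^(p + 3) + 3·7^p = (-2)^((p+1) + 2) + 3·7^((p+1) - 1),
which is the claimed formula at m = p+1.
By the principle of mathematical induction, the result holds for all m ≥ 1.

a_m = (-2)^(m + 2) + 3·7^(m - 1)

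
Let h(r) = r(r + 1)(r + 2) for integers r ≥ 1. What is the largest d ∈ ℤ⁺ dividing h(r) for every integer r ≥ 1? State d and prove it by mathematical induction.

d = 6

Computing the first values: h(1) = 6 and h(2) = 24; gcd(6, 24) = 6, so d ≤ 6.
We prove 6 | r(r + 1)(r + 2) for all r ≥ 1 by induction on r.
Base case (r = 1): h(1) = 6 = 6·(1), so 6 | h(1).
Inductive step: suppose the statement holds for some m ≥ 1, i.e. 6 | h(m). Then
h(m+1) − h(m) = (m+1)·(m+2)·(m+3) − m·(m+1)·(m+2) = (m+1)·(m+2)·[(m+3) − m] = 3·(m+1)·(m+2). The product of 2 consecutive integers is divisible by (2)! = 2, so h(m+1) − h(m) is divisible by 3·2 = 6. By the inductive hypothesis 6 | h(m), hence 6 | h(m+1).
By the principle of mathematical induction, the result holds for all r ≥ 1.
Therefore the largest such d is 6.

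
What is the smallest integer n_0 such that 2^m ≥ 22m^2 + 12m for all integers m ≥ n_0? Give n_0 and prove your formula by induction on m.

At m = 11: 2048 < 2794, so the inequality fails and n_0 ≥ 12. We prove 2^m ≥ 22m^2 + 12m for all m ≥ 12.
When m = 12: 2^m = 4096 and 22m^2 + 12m = 3312, so 4096 ≥ 3312.
Suppose the result is true for m = j, so 2^j ≥ 22j^2 + 12j.
Then 2^(j + 1) = 2·(2^j) ≥ 2·(22j^2 + 12j).
Also, for j ≥ 12 we have 2·(22j^2 + 12j) ≥ 22(j+1)^2 + 12(j+1), since 2·(22j^2 + 12j) − (22(j+1)^2 + 12(j+1)) = 22j^2 - 32j - 34, which is nonnegative for all j ≥ 12.
Combining, 2^(j + 1) ≥ 22(j+1)^2 + 12(j+1).
By the principle of mathematical induction, the result holds for all m ≥ 12.
Hence the smallest such n_0 is 12.

n_0 = 12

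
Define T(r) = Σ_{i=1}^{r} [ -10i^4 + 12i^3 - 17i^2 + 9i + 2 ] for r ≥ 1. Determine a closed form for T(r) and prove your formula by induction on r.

T(r) = -r(2r^4 + 2r^3 + 3r^2 + r - 4)

We claim T(r) = -r(2r^4 + 2r^3 + 3r^2 + r - 4) for all r ≥ 1.
For the base case r = 1: T(1) = -4, and the closed form gives -4. They agree.
For the inductive step, assume it holds for an arbitrary i ≥ 1, so T(i) = i(-2i^4 - 2i^3 - 3i^2 - i + 4).
Then T(i+1) = T(i) + (-10i^4 - 28i^3 - 41i^2 - 29i - 4) = (i(-2i^4 - 2i^3 - 3i^2 - i + 4)) + (-10i^4 - 28i^3 - 41i^2 - 29i - 4).
Simplifying, T(i+1) = -(i + 1)(2i^4 + 10i^3 + 21i^2 + 21i + 4) = -(i+1)(2(i+1)^4 + 2(i+1)^3 + 3(i+1)^2 + (i+1) - 4),
which is the closed form with r = i+1.
By the principle of mathematical induction, the result holds for all r ≥ 1.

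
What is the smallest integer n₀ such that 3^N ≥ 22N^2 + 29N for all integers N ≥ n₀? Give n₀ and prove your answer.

At N = 6: 729 < 966, so the inequality fails and n₀ ≥ 7. We prove 3^N ≥ 22N^2 + 29N for all N ≥ 7.
For the base case N = 7: 3^N = 2187 and 22N^2 + 29N = 1281, so 2187 ≥ 1281.
Inductive step: suppose the statement holds for some p ≥ 7, so 3^p ≥ 22p^2 + 29p.
Then 3^(p + 1) = 3·(3^p) ≥ 3·(22p^2 + 29p).
Also, for p ≥ 7 we have 3·(22p^2 + 29p) ≥ 22(p+1)^2 + 29(p+1), since 3·(22p^2 + 29p) − (22(p+1)^2 + 29(p+1)) = 44p^2 + 14p - 51, which is nonnegative for all p ≥ 7.
Combining, 3^(p + 1) ≥ 22(p+1)^2 + 29(p+1).
By the principle of mathematical induction, the result holds for all N ≥ 7.
Hence the smallest such n₀ is 7.

n₀ = 7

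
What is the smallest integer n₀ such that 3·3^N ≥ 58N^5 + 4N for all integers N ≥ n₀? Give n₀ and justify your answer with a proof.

At N = 15: 43046721 < 44043810, so the inequality fails and n₀ ≥ 16. We prove 3·3^N ≥ 58N^5 + 4N for all N ≥ 16.
For the base case N = 16: 3·3^N = 129140163 and 58N^5 + 4N = 60817472, so 129140163 ≥ 60817472.
For the inductive step, assume it holds for an arbitrary j ≥ 16, so 3·3^j ≥ 58j^5 + 4j.
Then 3·3^(j + 1) = 3·(3·3^j) ≥ 3·(58j^5 + 4j).
Also, for j ≥ 16 we have 3·(58j^5 + 4j) ≥ 58(j+1)^5 + 4(j+1), since 3·(58j^5 + 4j) − (58(j+1)^5 + 4(j+1)) = 116j^5 - 290j^4 - 580j^3 - 580j^2 - 282j - 62, which is nonnegative for all j ≥ 16.
Combining, 3·3^(j + 1) ≥ 58(j+1)^5 + 4(j+1).
By induction, the statement is established for all N ≥ 16.
Hence the smallest such n₀ is 16.

n₀ = 16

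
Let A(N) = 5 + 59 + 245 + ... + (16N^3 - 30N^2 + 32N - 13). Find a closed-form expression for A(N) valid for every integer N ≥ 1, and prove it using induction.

A(N) = N(4N^3 - 2N^2 + 5N - 2)

We claim A(N) = N(4N^3 - 2N^2 + 5N - 2) for all N ≥ 1.
For the base case N = 1: A(1) = 5, and the closed form gives 5. They agree.
Inductive step: suppose the statement holds for some k ≥ 1, so A(k) = k(4k^3 - 2k^2 + 5k - 2).
Then A(k+1) = A(k) + (16k^3 + 18k^2 + 20k + 5) = (k(4k^3 - 2k^2 + 5k - 2)) + (16k^3 + 18k^2 + 20k + 5).
Simplifying, A(k+1) = (k + 1)(4k^3 + 10k^2 + 13k + 5) = (k+1)(4(k+1)^3 - 2(k+1)^2 + 5(k+1) - 2),
which is the closed form with N = k+1.
Hence, by induction on N, the claim holds for every N ≥ 1.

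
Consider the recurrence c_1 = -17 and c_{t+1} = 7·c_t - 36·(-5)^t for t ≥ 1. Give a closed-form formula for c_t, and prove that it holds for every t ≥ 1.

c_t = 3(-5)^t - 2·7^(t - 1)

Computing the first terms: c_1 = -17, c_2 = 61, c_3 = -473. This suggests c_t = 3(-5)^t - 2·7^(t - 1).
Base case (t = 1): the formula gives -17 = -17 = c_1.
Inductive step: assume the claim holds for t = j, so c_j = 3(-5)^j - 2·7^(j - 1).
Then c_{j+1} = 7·c_j - 36·(-5)^j = 7·(3(-5)^j - 2·7^(j - 1)) - 36·(-5)^j = 3(-5)^(j + 1) - 2·7^j = 3(-5)^(j+1) - 2·7^((j+1) - 1),
which is the claimed formula at t = j+1.
By induction, the statement is established for all t ≥ 1.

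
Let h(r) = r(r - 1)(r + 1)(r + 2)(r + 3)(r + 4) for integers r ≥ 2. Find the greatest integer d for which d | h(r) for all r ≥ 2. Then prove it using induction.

d = 720

Computing the first values: h(2) = 720 and h(3) = 5040; gcd(720, 5040) = 720, so d ≤ 720.
We prove 720 | r(r - 1)(r + 1)(r + 2)(r + 3)(r + 4) for all r ≥ 2 by induction on r.
Base case (r = 2): h(2) = 720 = 720·(1), so 720 | h(2).
Inductive step: assume the claim holds for r = j, i.e. 720 | h(j). Then
h(j+1) − h(j) = j·(j+1)·(j+2)·(j+3)·(j+4)·(j+5) − (j-1)·j·(j+1)·(j+2)·(j+3)·(j+4) = j·(j+1)·(j+2)·(j+3)·(j+4)·[(j+5) − (j-1)] = 6·j·(j+1)·(j+2)·(j+3)·(j+4). The product of 5 consecutive integers is divisible by (5)! = 120, so h(j+1) − h(j) is divisible by 6·120 = 720. By the inductive hypothesis 720 | h(j), hence 720 | h(j+1).
Hence, by induction on r, the claim holds for every r ≥ 2.
Therefore the largest such d is 720.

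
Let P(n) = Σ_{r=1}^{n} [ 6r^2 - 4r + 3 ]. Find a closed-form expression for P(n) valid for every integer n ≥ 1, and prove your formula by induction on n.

P(n) = n(2n^2 + n + 2)

We claim P(n) = n(2n^2 + n + 2) for all n ≥ 1.
Base step (n = 1): P(1) = 5, and the closed form gives 5. They agree.
Suppose the result is true for n = r, so P(r) = r(2r^2 + r + 2).
Then P(r+1) = P(r) + (6r^2 + 8r + 5) = (r(2r^2 + r + 2)) + (6r^2 + 8r + 5).
Simplifying, P(r+1) = (r + 1)(2r^2 + 5r + 5) = (r+1)(2(r+1)^2 + (r+1) + 2),
which is the closed form with n = r+1.
This completes the induction.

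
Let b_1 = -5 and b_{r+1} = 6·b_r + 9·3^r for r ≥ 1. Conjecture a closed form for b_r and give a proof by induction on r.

Computing the first terms: b_1 = -5, b_2 = -3, b_3 = 63. This suggests b_r = -3^(r + 1) + 4·6^(r - 1).
When r = 1: the formula gives -5 = -5 = b_1.
Inductive step: assume the claim holds for r = p, so b_p = -3^(p + 1) + 4·6^(p - 1).
Then b_{p+1} = 6·b_p + 9·3^p = 6·(-3^(p + 1) + 4·6^(p - 1)) + 9·3^p = -3^(p + 2) + 4·6^p = -3^((p+1) + 1) + 4·6^((p+1) - 1),
which is the claimed formula at r = p+1.
By induction, the statement is established for all r ≥ 1.

b_r = -3^(r + 1) + 4·6^(r - 1)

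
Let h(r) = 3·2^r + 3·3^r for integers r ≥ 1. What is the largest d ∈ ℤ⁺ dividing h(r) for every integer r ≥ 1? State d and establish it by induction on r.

d = 3

Computing the first values: h(1) = 15 and h(2) = 39; gcd(15, 39) = 3, so d ≤ 3.
We prove 3 | 3·2^r + 3·3^r for all r ≥ 1 by induction on r.
Base step (r = 1): h(1) = 15 = 3·(5), so 3 | h(1).
For the inductive step, assume it holds for an arbitrary k ≥ 1, i.e. 3 | h(k). Then
h(k+1) − 3·h(k) = (3·2^(k+1) + 3·3^(k+1)) − 3·(3·2^k + 3·3^k) = (3)·2^k·(2 − 3) = (-3)·2^k. Since 3 | h(k) by the inductive hypothesis, 3 | 3·h(k); and 3 | -3 since -3 = 3·-1. Therefore 3 | h(k+1).
Hence, by induction on r, the claim holds for every r ≥ 1.
Therefore the largest such d is 3.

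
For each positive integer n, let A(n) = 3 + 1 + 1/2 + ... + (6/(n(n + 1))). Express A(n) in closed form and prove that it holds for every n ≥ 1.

A(n) = 6n/(n + 1)

We claim A(n) = 6n/(n + 1) for all n ≥ 1.
For the base case n = 1: A(1) = 3, and the closed form gives 3. They agree.
Inductive step: suppose the statement holds for some r ≥ 1, so A(r) = 6r/(r + 1).
Then A(r+1) = A(r) + (6/((r + 1)(r + 2))) = (6r/(r + 1)) + (6/((r + 1)(r + 2))).
Simplifying, A(r+1) = 6(r + 1)/(r + 2) = 6(r+1)/((r+1) + 1),
which is the closed form with n = r+1.
This completes the induction.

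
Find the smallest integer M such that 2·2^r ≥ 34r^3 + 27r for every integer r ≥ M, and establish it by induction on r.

M = 17

At r = 16: 131072 < 139696, so the inequality fails and M ≥ 17. We prove 2·2^r ≥ 34r^3 + 27r for all r ≥ 17.
Base case (r = 17): 2·2^r = 262144 and 34r^3 + 27r = 167501, so 262144 ≥ 167501.
Inductive step: suppose the statement holds for some j ≥ 17, so 2·2^j ≥ 34j^3 + 27j.
Then 2·2^(j + 1) = 2·(2·2^j) ≥ 2·(34j^3 + 27j).
Also, for j ≥ 17 we have 2·(34j^3 + 27j) ≥ 34(j+1)^3 + 27(j+1), since 2·(34j^3 + 27j) − (34(j+1)^3 + 27(j+1)) = 34j^3 - 102j^2 - 75j - 61, which is nonnegative for all j ≥ 17.
Combining, 2·2^(j + 1) ≥ 34(j+1)^3 + 27(j+1).
Hence, by induction on r, the claim holds for every r ≥ 17.
Hence the smallest such M is 17.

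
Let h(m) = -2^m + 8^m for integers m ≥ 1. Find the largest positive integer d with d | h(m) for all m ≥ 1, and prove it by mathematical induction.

Computing the first values: h(1) = 6 and h(2) = 60; gcd(6, 60) = 6, so d ≤ 6.
We prove 6 | -2^m + 8^m for all m ≥ 1 by induction on m.
Base step (m = 1): h(1) = 6 = 6·(1), so 6 | h(1).
Inductive step: suppose the statement holds for some k ≥ 1, i.e. 6 | h(k). Then
8^{k+1} − 2^{k+1} = 8·8^k − 2·2^k = 8·(8^k − 2^k) + (6)·2^k. The first term is divisible by 6 by the inductive hypothesis, and the second term (6)·2^k is divisible by 6 since 6 | 6. Hence 6 | h(k+1).
By induction, the statement is established for all m ≥ 1.
Therefore the largest such d is 6.

d = 6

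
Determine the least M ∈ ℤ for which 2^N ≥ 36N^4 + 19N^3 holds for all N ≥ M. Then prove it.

At N = 23: 8388608 < 10305449, so the inequality fails and M ≥ 24. We prove 2^N ≥ 36N^4 + 19N^3 for all N ≥ 24.
Base step (N = 24): 2^N = 16777216 and 36N^4 + 19N^3 = 12206592, so 16777216 ≥ 12206592.
Suppose the result is true for N = k, so 2^k ≥ 36k^4 + 19k^3.
Then 2^(k + 1) = 2·(2^k) ≥ 2·(36k^4 + 19k^3).
Also, for k ≥ 24 we have 2·(36k^4 + 19k^3) ≥ 36(k+1)^4 + 19(k+1)^3, since 2·(36k^4 + 19k^3) − (36(k+1)^4 + 19(k+1)^3) = 36k^4 - 125k^3 - 273k^2 - 201k - 55, which is nonnegative for all k ≥ 24.
Combining, 2^(k + 1) ≥ 36(k+1)^4 + 19(k+1)^3.
This completes the induction.
Hence the smallest such M is 24.

M = 24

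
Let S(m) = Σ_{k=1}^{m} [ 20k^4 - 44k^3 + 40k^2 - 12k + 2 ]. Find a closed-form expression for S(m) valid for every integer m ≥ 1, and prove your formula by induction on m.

We claim S(m) = m(4m^4 - m^3 - 2m^2 + 3m + 2) for all m ≥ 1.
Base step (m = 1): S(1) = 6, and the closed form gives 6. They agree.
Inductive step: assume the claim holds for m = k, so S(k) = k(4k^4 - k^3 - 2k^2 + 3k + 2).
Then S(k+1) = S(k) + (20k^4 + 36k^3 + 28k^2 + 16k + 6) = (k(4k^4 - k^3 - 2k^2 + 3k + 2)) + (20k^4 + 36k^3 + 28k^2 + 16k + 6).
Simplifying, S(k+1) = (k + 1)(4k^4 + 15k^3 + 19k^2 + 12k + 6) = (k+1)(4(k+1)^4 - (k+1)^3 - 2(k+1)^2 + 3(k+1) + 2),
which is the closed form with m = k+1.
This completes the induction.

S(m) = m(4m^4 - m^3 - 2m^2 + 3m + 2)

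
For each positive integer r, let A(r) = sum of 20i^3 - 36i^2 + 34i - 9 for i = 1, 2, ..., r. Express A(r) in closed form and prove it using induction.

We claim A(r) = r(5r^3 - 2r^2 + 4r + 2) for all r ≥ 1.
Base step (r = 1): A(1) = 9, and the closed form gives 9. They agree.
For the inductive step, assume it holds for an arbitrary i ≥ 1, so A(i) = i(5i^3 - 2i^2 + 4i + 2).
Then A(i+1) = A(i) + (20i^3 + 24i^2 + 22i + 9) = (i(5i^3 - 2i^2 + 4i + 2)) + (20i^3 + 24i^2 + 22i + 9).
Simplifying, A(i+1) = (i + 1)(5i^3 + 13i^2 + 15i + 9) = (i+1)(5(i+1)^3 - 2(i+1)^2 + 4(i+1) + 2),
which is the closed form with r = i+1.
By induction, the statement is established for all r ≥ 1.

A(r) = r(5r^3 - 2r^2 + 4r + 2)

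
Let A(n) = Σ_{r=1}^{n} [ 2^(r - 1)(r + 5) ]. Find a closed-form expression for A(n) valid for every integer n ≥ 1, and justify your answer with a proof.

We claim A(n) = 2^n(n + 4) - 4 for all n ≥ 1.
Base case (n = 1): A(1) = 6, and the closed form gives 6. They agree.
Inductive step: suppose the statement holds for some r ≥ 1, so A(r) = 2^r(r + 4) - 4.
Then A(r+1) = A(r) + (2^r(r + 6)) = (2^r(r + 4) - 4) + (2^r(r + 6)).
Simplifying, A(r+1) = 2·2^r·r + 10·2^r - 4 = 2^(r+1)((r+1) + 4) - 4,
which is the closed form with n = r+1.
By the principle of mathematical induction, the result holds for all n ≥ 1.

A(n) = 2^n(n + 4) - 4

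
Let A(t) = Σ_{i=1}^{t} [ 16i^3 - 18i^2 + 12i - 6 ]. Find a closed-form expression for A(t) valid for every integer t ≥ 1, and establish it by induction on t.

We claim A(t) = t(4t^3 + 2t^2 + t - 3) for all t ≥ 1.
Base step (t = 1): A(1) = 4, and the closed form gives 4. They agree.
Suppose the result is true for t = i, so A(i) = i(4i^3 + 2i^2 + i - 3).
Then A(i+1) = A(i) + (16i^3 + 30i^2 + 24i + 4) = (i(4i^3 + 2i^2 + i - 3)) + (16i^3 + 30i^2 + 24i + 4).
Simplifying, A(i+1) = (i + 1)(4i^3 + 14i^2 + 17i + 4) = (i+1)(4(i+1)^3 + 2(i+1)^2 + (i+1) - 3),
which is the closed form with t = i+1.
By the principle of mathematical induction, the result holds for all t ≥ 1.

A(t) = t(4t^3 + 2t^2 + t - 3)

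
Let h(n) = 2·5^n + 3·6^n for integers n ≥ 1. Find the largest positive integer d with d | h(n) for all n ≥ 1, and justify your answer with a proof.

d = 2

Computing the first values: h(1) = 28 and h(2) = 158; gcd(28, 158) = 2, so d ≤ 2.
We prove 2 | 2·5^n + 3·6^n for all n ≥ 1 by induction on n.
When n = 1: h(1) = 28 = 2·(14), so 2 | h(1).
Inductive step: assume the claim holds for n = j, i.e. 2 | h(j). Then
h(j+1) − 6·h(j) = (2·5^(j+1) + 3·6^(j+1)) − 6·(2·5^j + 3·6^j) = (2)·5^j·(5 − 6) = (-2)·5^j. Since 2 | h(j) by the inductive hypothesis, 2 | 6·h(j); and 2 | -2 since -2 = 2·-1. Therefore 2 | h(j+1).
By the principle of mathematical induction, the result holds for all n ≥ 1.
Therefore the largest such d is 2.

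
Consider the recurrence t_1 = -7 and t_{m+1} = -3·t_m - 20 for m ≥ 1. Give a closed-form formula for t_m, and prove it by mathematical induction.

t_m = -2(-3)^(m - 1) - 5

Computing the first terms: t_1 = -7, t_2 = 1, t_3 = -23. This suggests t_m = -2(-3)^(m - 1) - 5.
Base case (m = 1): the formula gives -7 = -7 = t_1.
For the inductive step, assume it holds for an arbitrary k ≥ 1, so t_k = -2(-3)^(k - 1) - 5.
Then t_{k+1} = -3·t_k - 20 = -3·(-2(-3)^(k - 1) - 5) - 20 = -2(-3)^k - 5 = -2(-3)^((k+1) - 1) - 5,
which is the claimed formula at m = k+1.
Hence, by induction on m, the claim holds for every m ≥ 1.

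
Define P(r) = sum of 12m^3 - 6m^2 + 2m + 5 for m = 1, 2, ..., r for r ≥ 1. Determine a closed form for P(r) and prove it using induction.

P(r) = r(3r^3 + 4r^2 + r + 5)

We claim P(r) = r(3r^3 + 4r^2 + r + 5) for all r ≥ 1.
When r = 1: P(1) = 13, and the closed form gives 13. They agree.
Inductive step: assume the claim holds for r = m, so P(m) = m(3m^3 + 4m^2 + m + 5).
Then P(m+1) = P(m) + (12m^3 + 30m^2 + 26m + 13) = (m(3m^3 + 4m^2 + m + 5)) + (12m^3 + 30m^2 + 26m + 13).
Simplifying, P(m+1) = (m + 1)(3m^3 + 13m^2 + 18m + 13) = (m+1)(3(m+1)^3 + 4(m+1)^2 + (m+1) + 5),
which is the closed form with r = m+1.
By the principle of mathematical induction, the result holds for all r ≥ 1.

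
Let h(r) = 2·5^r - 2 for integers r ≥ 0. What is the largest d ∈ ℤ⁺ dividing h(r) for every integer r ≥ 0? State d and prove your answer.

d = 8

Computing the first values: h(0) = 0 and h(1) = 8; gcd(0, 8) = 8, so d ≤ 8.
We prove 8 | 2·5^r - 2 for all r ≥ 0 by induction on r.
Base case (r = 0): h(0) = 0 = 8·(0), so 8 | h(0).
Inductive step: suppose the statement holds for some p ≥ 0, i.e. 8 | h(p). Then
h(p+1) = 2·5^(p+1) - 2 = 5·(2·5^p - 2) + 8 = 5·h(p) + 8. The first term is divisible by 8 by the inductive hypothesis, and 8 is divisible by 8. Hence 8 | h(p+1).
By induction, the statement is established for all r ≥ 0.
Therefore the largest such d is 8.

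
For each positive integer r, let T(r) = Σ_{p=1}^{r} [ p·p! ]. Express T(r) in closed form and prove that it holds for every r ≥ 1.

We claim T(r) = (r + 1)r! - 1 for all r ≥ 1.
When r = 1: T(1) = 1, and the closed form gives 1. They agree.
Inductive step: assume the claim holds for r = p, so T(p) = (p + 1)p! - 1.
Then T(p+1) = T(p) + ((p + 1)(p + 1)!) = ((p + 1)p! - 1) + ((p + 1)(p + 1)!).
Simplifying, T(p+1) = ((p+1) + 1)(p+1)! - 1,
which is the closed form with r = p+1.
By the principle of mathematical induction, the result holds for all r ≥ 1.

T(r) = (r + 1)r! - 1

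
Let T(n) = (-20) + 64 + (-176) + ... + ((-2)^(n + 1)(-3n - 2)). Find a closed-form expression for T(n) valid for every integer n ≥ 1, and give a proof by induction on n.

T(n) = 4(-2)^n(n + 1) - 4

We claim T(n) = 4(-2)^n(n + 1) - 4 for all n ≥ 1.
When n = 1: T(1) = -20, and the closed form gives -20. They agree.
Inductive step: suppose the statement holds for some j ≥ 1, so T(j) = 4(-2)^j(j + 1) - 4.
Then T(j+1) = T(j) + ((-2)^(j + 2)(-3j - 5)) = (4(-2)^j(j + 1) - 4) + ((-2)^(j + 2)(-3j - 5)).
Simplifying, T(j+1) = -8(-2)^j·j - 16(-2)^j - 4 = 4(-2)^(j+1)((j+1) + 1) - 4,
which is the closed form with n = j+1.
By induction, the statement is established for all n ≥ 1.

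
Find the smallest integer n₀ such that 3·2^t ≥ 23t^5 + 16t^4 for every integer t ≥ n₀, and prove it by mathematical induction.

At t = 26: 201326592 < 280583264, so the inequality fails and n₀ ≥ 27. We prove 3·2^t ≥ 23t^5 + 16t^4 for all t ≥ 27.
For the base case t = 27: 3·2^t = 402653184 and 23t^5 + 16t^4 = 338527917, so 402653184 ≥ 338527917.
For the inductive step, assume it holds for an arbitrary m ≥ 27, so 3·2^m ≥ 23m^5 + 16m^4.
Then 3·2^(m + 1) = 2·(3·2^m) ≥ 2·(23m^5 + 16m^4).
Also, for m ≥ 27 we have 2·(23m^5 + 16m^4) ≥ 23(m+1)^5 + 16(m+1)^4, since 2·(23m^5 + 16m^4) − (23(m+1)^5 + 16(m+1)^4) = 23m^5 - 99m^4 - 294m^3 - 326m^2 - 179m - 39, which is nonnegative for all m ≥ 27.
Combining, 3·2^(m + 1) ≥ 23(m+1)^5 + 16(m+1)^4.
By the principle of mathematical induction, the result holds for all t ≥ 27.
Hence the smallest such n₀ is 27.

n₀ = 27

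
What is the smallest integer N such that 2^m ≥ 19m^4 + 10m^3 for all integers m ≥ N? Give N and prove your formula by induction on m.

At m = 22: 4194304 < 4557344, so the inequality fails and N ≥ 23. We prove 2^m ≥ 19m^4 + 10m^3 for all m ≥ 23.
Base step (m = 23): 2^m = 8388608 and 19m^4 + 10m^3 = 5438649, so 8388608 ≥ 5438649.
Inductive step: assume the claim holds for m = i, so 2^i ≥ 19i^4 + 10i^3.
Then 2^(i + 1) = 2·(2^i) ≥ 2·(19i^4 + 10i^3).
Also, for i ≥ 23 we have 2·(19i^4 + 10i^3) ≥ 19(i+1)^4 + 10(i+1)^3, since 2·(19i^4 + 10i^3) − (19(i+1)^4 + 10(i+1)^3) = 19i^4 - 66i^3 - 144i^2 - 106i - 29, which is nonnegative for all i ≥ 23.
Combining, 2^(i + 1) ≥ 19(i+1)^4 + 10(i+1)^3.
This completes the induction.
Hence the smallest such N is 23.

N = 23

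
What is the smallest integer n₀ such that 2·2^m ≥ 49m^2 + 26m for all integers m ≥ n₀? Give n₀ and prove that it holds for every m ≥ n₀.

n₀ = 12

At m = 11: 4096 < 6215, so the inequality fails and n₀ ≥ 12. We prove 2·2^m ≥ 49m^2 + 26m for all m ≥ 12.
When m = 12: 2·2^m = 8192 and 49m^2 + 26m = 7368, so 8192 ≥ 7368.
Suppose the result is true for m = r, so 2·2^r ≥ 49r^2 + 26r.
Then 2·2^(r + 1) = 2·(2·2^r) ≥ 2·(49r^2 + 26r).
Also, for r ≥ 12 we have 2·(49r^2 + 26r) ≥ 49(r+1)^2 + 26(r+1), since 2·(49r^2 + 26r) − (49(r+1)^2 + 26(r+1)) = 49r^2 - 72r - 75, which is nonnegative for all r ≥ 12.
Combining, 2·2^(r + 1) ≥ 49(r+1)^2 + 26(r+1).
By induction, the statement is established for all m ≥ 12.
Hence the smallest such n₀ is 12.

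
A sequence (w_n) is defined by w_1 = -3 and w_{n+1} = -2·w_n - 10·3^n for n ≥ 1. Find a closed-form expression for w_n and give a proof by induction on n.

w_n = 3(-2)^(n - 1) - 2·3^n

Computing the first terms: w_1 = -3, w_2 = -24, w_3 = -42. This suggests w_n = 3(-2)^(n - 1) - 2·3^n.
Base step (n = 1): the formula gives -3 = -3 = w_1.
For the inductive step, assume it holds for an arbitrary k ≥ 1, so w_k = 3(-2)^(k - 1) - 2·3^k.
Then w_{k+1} = -2·w_k - 10·3^k = -2·(3(-2)^(k - 1) - 2·3^k) - 10·3^k = 3(-2)^k - 2·3^(k + 1) = 3(-2)^((k+1) - 1) - 2·3^(k+1),
which is the claimed formula at n = k+1.
By induction, the statement is established for all n ≥ 1.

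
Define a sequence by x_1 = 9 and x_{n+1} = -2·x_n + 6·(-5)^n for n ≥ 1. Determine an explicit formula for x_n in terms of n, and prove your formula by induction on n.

x_n = -(-2)^(n - 1) - 2(-5)^n

Computing the first terms: x_1 = 9, x_2 = -48, x_3 = 246. This suggests x_n = -(-2)^(n - 1) - 2(-5)^n.
When n = 1: the formula gives 9 = 9 = x_1.
Inductive step: suppose the statement holds for some i ≥ 1, so x_i = -(-2)^(i - 1) - 2(-5)^i.
Then x_{i+1} = -2·x_i + 6·(-5)^i = -2·(-(-2)^(i - 1) - 2(-5)^i) + 6·(-5)^i = -(-2)^i - 2(-5)^(i + 1) = -(-2)^((i+1) - 1) - 2(-5)^(i+1),
which is the claimed formula at n = i+1.
This completes the induction.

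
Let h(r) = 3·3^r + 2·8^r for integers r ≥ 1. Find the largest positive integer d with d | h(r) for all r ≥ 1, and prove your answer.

Computing the first values: h(1) = 25 and h(2) = 155; gcd(25, 155) = 5, so d ≤ 5.
We prove 5 | 3·3^r + 2·8^r for all r ≥ 1 by induction on r.
When r = 1: h(1) = 25 = 5·(5), so 5 | h(1).
Inductive step: suppose the statement holds for some p ≥ 1, i.e. 5 | h(p). Then
h(p+1) − 8·h(p) = (3·3^(p+1) + 2·8^(p+1)) − 8·(3·3^p + 2·8^p) = (3)·3^p·(3 − 8) = (-15)·3^p. Since 5 | h(p) by the inductive hypothesis, 5 | 8·h(p); and 5 | -15 since -15 = 5·-3. Therefore 5 | h(p+1).
By induction, the statement is established for all r ≥ 1.
Therefore the largest such d is 5.

d = 5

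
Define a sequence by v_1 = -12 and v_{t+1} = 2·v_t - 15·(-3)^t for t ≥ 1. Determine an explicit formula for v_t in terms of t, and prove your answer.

v_t = -(-3)^(t + 1) - 3·2^(t - 1)

Computing the first terms: v_1 = -12, v_2 = 21, v_3 = -93. This suggests v_t = -(-3)^(t + 1) - 3·2^(t - 1).
When t = 1: the formula gives -12 = -12 = v_1.
Inductive step: suppose the statement holds for some j ≥ 1, so v_j = -(-3)^(j + 1) - 3·2^(j - 1).
Then v_{j+1} = 2·v_j - 15·(-3)^j = 2·(-(-3)^(j + 1) - 3·2^(j - 1)) - 15·(-3)^j = -(-3)^(j + 2) - 3·2^j = -(-3)^((j+1) + 1) - 3·2^((j+1) - 1),
which is the claimed formula at t = j+1.
Hence, by induction on t, the claim holds for every t ≥ 1.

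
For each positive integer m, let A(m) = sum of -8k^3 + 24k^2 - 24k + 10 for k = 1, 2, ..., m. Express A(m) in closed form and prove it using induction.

We claim A(m) = -2m(m^3 - 2m^2 + m - 1) for all m ≥ 1.
For the base case m = 1: A(1) = 2, and the closed form gives 2. They agree.
For the inductive step, assume it holds for an arbitrary k ≥ 1, so A(k) = 2k(-k^3 + 2k^2 - k + 1).
Then A(k+1) = A(k) + (-8k^3 + 2) = (2k(-k^3 + 2k^2 - k + 1)) + (-8k^3 + 2).
Simplifying, A(k+1) = -2(k + 1)(k^3 + k^2 - 1) = -2(k+1)((k+1)^3 - 2(k+1)^2 + (k+1) - 1),
which is the closed form with m = k+1.
This completes the induction.

A(m) = -2m(m^3 - 2m^2 + m - 1)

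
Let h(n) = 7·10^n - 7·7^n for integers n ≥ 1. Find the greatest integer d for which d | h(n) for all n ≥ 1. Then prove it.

Computing the first values: h(1) = 21 and h(2) = 357; gcd(21, 357) = 21, so d ≤ 21.
We prove 21 | 7·10^n - 7·7^n for all n ≥ 1 by induction on n.
Base case (n = 1): h(1) = 21 = 21·(1), so 21 | h(1).
For the inductive step, assume it holds for an arbitrary j ≥ 1, i.e. 21 | h(j). Then
h(j+1) − 10·h(j) = (7·10^(j+1) - 7·7^(j+1)) − 10·(7·10^j - 7·7^j) = (-7)·7^j·(7 − 10) = (21)·7^j. Since 21 | h(j) by the inductive hypothesis, 21 | 10·h(j); and 21 | 21 since 21 = 21·1. Therefore 21 | h(j+1).
Hence, by induction on n, the claim holds for every n ≥ 1.
Therefore the largest such d is 21.

d = 21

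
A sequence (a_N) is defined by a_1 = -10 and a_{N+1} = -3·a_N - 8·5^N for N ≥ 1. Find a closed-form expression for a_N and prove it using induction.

Computing the first terms: a_1 = -10, a_2 = -10, a_3 = -170. This suggests a_N = -5(-3)^(N - 1) - 5^N.
Base step (N = 1): the formula gives -10 = -10 = a_1.
For the inductive step, assume it holds for an arbitrary r ≥ 1, so a_r = -5(-3)^(r - 1) - 5^r.
Then a_{r+1} = -3·a_r - 8·5^r = -3·(-5(-3)^(r - 1) - 5^r) - 8·5^r = -5(-3)^r - 5^(r + 1) = -5(-3)^((r+1) - 1) - 5^(r+1),
which is the claimed formula at N = r+1.
This completes the induction.

a_N = -5(-3)^(N - 1) - 5^N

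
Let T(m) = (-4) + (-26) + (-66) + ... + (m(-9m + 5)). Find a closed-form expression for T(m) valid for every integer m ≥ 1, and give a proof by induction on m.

We claim T(m) = -m(m + 1)(3m - 1) for all m ≥ 1.
Base case (m = 1): T(1) = -4, and the closed form gives -4. They agree.
Suppose the result is true for m = k, so T(k) = k(-3k^2 - 2k + 1).
Then T(k+1) = T(k) + (-(k + 1)(9k + 4)) = (k(-3k^2 - 2k + 1)) + (-(k + 1)(9k + 4)).
Simplifying, T(k+1) = -(k + 1)(k + 2)(3k + 2) = -(k+1)((k+1) + 1)(3(k+1) - 1),
which is the closed form with m = k+1.
By induction, the statement is established for all m ≥ 1.

T(m) = -m(m + 1)(3m - 1)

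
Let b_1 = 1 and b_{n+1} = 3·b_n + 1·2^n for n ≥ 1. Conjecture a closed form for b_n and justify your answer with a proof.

b_n = -2^n + 3^n

Computing the first terms: b_1 = 1, b_2 = 5, b_3 = 19. This suggests b_n = -2^n + 3^n.
When n = 1: the formula gives 1 = 1 = b_1.
Inductive step: suppose the statement holds for some r ≥ 1, so b_r = -2^r + 3^r.
Then b_{r+1} = 3·b_r + 1·2^r = 3·(-2^r + 3^r) + 1·2^r = -2^(r + 1) + 3^(r + 1),
which is the claimed formula at n = r+1.
Hence, by induction on n, the claim holds for every n ≥ 1.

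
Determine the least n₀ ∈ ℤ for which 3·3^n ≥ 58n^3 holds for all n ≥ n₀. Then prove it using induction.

At n = 8: 19683 < 29696, so the inequality fails and n₀ ≥ 9. We prove 3·3^n ≥ 58n^3 for all n ≥ 9.
For the base case n = 9: 3·3^n = 59049 and 58n^3 = 42282, so 59049 ≥ 42282.
Inductive step: assume the claim holds for n = p, so 3·3^p ≥ 58p^3.
Then 3·3^(p + 1) = 3·(3·3^p) ≥ 3·(58p^3).
Also, for p ≥ 9 we have 3·(58p^3) ≥ 58(p+1)^3, since 3 ≥ (1 + 1/p)^3 for all p ≥ 9.
Combining, 3·3^(p + 1) ≥ 58(p+1)^3.
By the principle of mathematical induction, the result holds for all n ≥ 9.
Hence the smallest such n₀ is 9.

n₀ = 9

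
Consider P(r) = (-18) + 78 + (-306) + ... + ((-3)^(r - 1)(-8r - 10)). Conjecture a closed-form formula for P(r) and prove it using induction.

P(r) = (-3)^r(2r + 3) - 3

We claim P(r) = (-3)^r(2r + 3) - 3 for all r ≥ 1.
For the base case r = 1: P(1) = -18, and the closed form gives -18. They agree.
Suppose the result is true for r = p, so P(p) = (-3)^p(2p + 3) - 3.
Then P(p+1) = P(p) + ((-3)^p(-8p - 18)) = ((-3)^p(2p + 3) - 3) + ((-3)^p(-8p - 18)).
Simplifying, P(p+1) = -6(-3)^p·p - 15(-3)^p - 3 = (-3)^(p+1)(2(p+1) + 3) - 3,
which is the closed form with r = p+1.
This completes the induction.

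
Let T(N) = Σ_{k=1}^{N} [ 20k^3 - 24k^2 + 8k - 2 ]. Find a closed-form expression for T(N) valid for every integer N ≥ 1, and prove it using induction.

T(N) = N(5N^3 + 2N^2 - 3N - 2)

We claim T(N) = N(5N^3 + 2N^2 - 3N - 2) for all N ≥ 1.
For the base case N = 1: T(1) = 2, and the closed form gives 2. They agree.
For the inductive step, assume it holds for an arbitrary k ≥ 1, so T(k) = k(5k^3 + 2k^2 - 3k - 2).
Then T(k+1) = T(k) + (20k^3 + 36k^2 + 20k + 2) = (k(5k^3 + 2k^2 - 3k - 2)) + (20k^3 + 36k^2 + 20k + 2).
Simplifying, T(k+1) = (k + 1)(5k^3 + 17k^2 + 16k + 2) = (k+1)(5(k+1)^3 + 2(k+1)^2 - 3(k+1) - 2),
which is the closed form with N = k+1.
This completes the induction.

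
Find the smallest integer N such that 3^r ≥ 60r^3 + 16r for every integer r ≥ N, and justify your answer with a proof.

At r = 10: 59049 < 60160, so the inequality fails and N ≥ 11. We prove 3^r ≥ 60r^3 + 16r for all r ≥ 11.
When r = 11: 3^r = 177147 and 60r^3 + 16r = 80036, so 177147 ≥ 80036.
Inductive step: assume the claim holds for r = j, so 3^j ≥ 60j^3 + 16j.
Then 3^(j + 1) = 3·(3^j) ≥ 3·(60j^3 + 16j).
Also, for j ≥ 11 we have 3·(60j^3 + 16j) ≥ 60(j+1)^3 + 16(j+1), since 3·(60j^3 + 16j) − (60(j+1)^3 + 16(j+1)) = 120j^3 - 180j^2 - 148j - 76, which is nonnegative for all j ≥ 11.
Combining, 3^(j + 1) ≥ 60(j+1)^3 + 16(j+1).
This completes the induction.
Hence the smallest such N is 11.

N = 11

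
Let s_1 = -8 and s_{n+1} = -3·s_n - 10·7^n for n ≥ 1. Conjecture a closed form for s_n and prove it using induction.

s_n = -(-3)^(n - 1) - 7^n

Computing the first terms: s_1 = -8, s_2 = -46, s_3 = -352. This suggests s_n = -(-3)^(n - 1) - 7^n.
Base step (n = 1): the formula gives -8 = -8 = s_1.
Inductive step: assume the claim holds for n = k, so s_k = -(-3)^(k - 1) - 7^k.
Then s_{k+1} = -3·s_k - 10·7^k = -3·(-(-3)^(k - 1) - 7^k) - 10·7^k = -(-3)^k - 7^(k + 1) = -(-3)^((k+1) - 1) - 7^(k+1),
which is the claimed formula at n = k+1.
Hence, by induction on n, the claim holds for every n ≥ 1.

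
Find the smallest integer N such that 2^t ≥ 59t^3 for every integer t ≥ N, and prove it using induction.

N = 19

At t = 18: 262144 < 344088, so the inequality fails and N ≥ 19. We prove 2^t ≥ 59t^3 for all t ≥ 19.
Base step (t = 19): 2^t = 524288 and 59t^3 = 404681, so 524288 ≥ 404681.
For the inductive step, assume it holds for an arbitrary m ≥ 19, so 2^m ≥ 59m^3.
Then 2^(m + 1) = 2·(2^m) ≥ 2·(59m^3).
Also, for m ≥ 19 we have 2·(59m^3) ≥ 59(m+1)^3, since 2 ≥ (1 + 1/m)^3 for all m ≥ 19.
Combining, 2^(m + 1) ≥ 59(m+1)^3.
By induction, the statement is established for all t ≥ 19.
Hence the smallest such N is 19.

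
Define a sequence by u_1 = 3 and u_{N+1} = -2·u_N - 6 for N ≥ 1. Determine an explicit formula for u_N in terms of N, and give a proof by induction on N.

u_N = 5(-2)^(N - 1) - 2

Computing the first terms: u_1 = 3, u_2 = -12, u_3 = 18. This suggests u_N = 5(-2)^(N - 1) - 2.
When N = 1: the formula gives 3 = 3 = u_1.
Inductive step: suppose the statement holds for some j ≥ 1, so u_j = 5(-2)^(j - 1) - 2.
Then u_{j+1} = -2·u_j - 6 = -2·(5(-2)^(j - 1) - 2) - 6 = 5(-2)^j - 2 = 5(-2)^((j+1) - 1) - 2,
which is the claimed formula at N = j+1.
By the principle of mathematical induction, the result holds for all N ≥ 1.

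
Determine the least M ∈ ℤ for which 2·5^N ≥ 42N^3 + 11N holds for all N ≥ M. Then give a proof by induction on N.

M = 5

At N = 4: 1250 < 2732, so the inequality fails and M ≥ 5. We prove 2·5^N ≥ 42N^3 + 11N for all N ≥ 5.
When N = 5: 2·5^N = 6250 and 42N^3 + 11N = 5305, so 6250 ≥ 5305.
For the inductive step, assume it holds for an arbitrary m ≥ 5, so 2·5^m ≥ 42m^3 + 11m.
Then 2·5^(m + 1) = 5·(2·5^m) ≥ 5·(42m^3 + 11m).
Also, for m ≥ 5 we have 5·(42m^3 + 11m) ≥ 42(m+1)^3 + 11(m+1), since 5·(42m^3 + 11m) − (42(m+1)^3 + 11(m+1)) = 168m^3 - 126m^2 - 82m - 53, which is nonnegative for all m ≥ 5.
Combining, 2·5^(m + 1) ≥ 42(m+1)^3 + 11(m+1).
By induction, the statement is established for all N ≥ 5.
Hence the smallest such M is 5.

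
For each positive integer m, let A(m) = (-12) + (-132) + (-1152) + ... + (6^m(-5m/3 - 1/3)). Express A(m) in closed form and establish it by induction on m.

We claim A(m) = -2·6^m·m for all m ≥ 1.
For the base case m = 1: A(1) = -12, and the closed form gives -12. They agree.
For the inductive step, assume it holds for an arbitrary i ≥ 1, so A(i) = -2·6^i·i.
Then A(i+1) = A(i) + (6^i(-10i - 12)) = (-2·6^i·i) + (6^i(-10i - 12)).
Simplifying, A(i+1) = 12·6^i(-i - 1) = -2·6^(i+1)·(i+1),
which is the closed form with m = i+1.
By induction, the statement is established for all m ≥ 1.

A(m) = -2·6^m·m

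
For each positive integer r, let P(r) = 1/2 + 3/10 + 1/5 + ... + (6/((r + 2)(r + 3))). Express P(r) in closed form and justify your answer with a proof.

We claim P(r) = 2r/(r + 3) for all r ≥ 1.
Base step (r = 1): P(1) = 1/2, and the closed form gives 1/2. They agree.
Inductive step: assume the claim holds for r = p, so P(p) = 2p/(p + 3).
Then P(p+1) = P(p) + (6/((p + 3)(p + 4))) = (2p/(p + 3)) + (6/((p + 3)(p + 4))).
Simplifying, P(p+1) = 2(p + 1)/(p + 4) = 2(p+1)/((p+1) + 3),
which is the closed form with r = p+1.
By induction, the statement is established for all r ≥ 1.

P(r) = 2r/(r + 3)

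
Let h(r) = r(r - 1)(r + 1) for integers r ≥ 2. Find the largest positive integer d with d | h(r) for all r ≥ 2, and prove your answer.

d = 6

Computing the first values: h(2) = 6 and h(3) = 24; gcd(6, 24) = 6, so d ≤ 6.
We prove 6 | r(r - 1)(r + 1) for all r ≥ 2 by induction on r.
Base step (r = 2): h(2) = 6 = 6·(1), so 6 | h(2).
Suppose the result is true for r = k, i.e. 6 | h(k). Then
h(k+1) − h(k) = k·(k+1)·(k+2) − (k-1)·k·(k+1) = k·(k+1)·[(k+2) − (k-1)] = 3·k·(k+1). The product of 2 consecutive integers is divisible by (2)! = 2, so h(k+1) − h(k) is divisible by 3·2 = 6. By the inductive hypothesis 6 | h(k), hence 6 | h(k+1).
By induction, the statement is established for all r ≥ 2.
Therefore the largest such d is 6.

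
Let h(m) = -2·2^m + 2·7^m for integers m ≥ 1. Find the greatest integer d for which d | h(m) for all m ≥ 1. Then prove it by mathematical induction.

d = 10

Computing the first values: h(1) = 10 and h(2) = 90; gcd(10, 90) = 10, so d ≤ 10.
We prove 10 | -2·2^m + 2·7^m for all m ≥ 1 by induction on m.
For the base case m = 1: h(1) = 10 = 10·(1), so 10 | h(1).
Inductive step: suppose the statement holds for some r ≥ 1, i.e. 10 | h(r). Then
h(r+1) − 7·h(r) = (-2·2^(r+1) + 2·7^(r+1)) − 7·(-2·2^r + 2·7^r) = (-2)·2^r·(2 − 7) = (10)·2^r. Since 10 | h(r) by the inductive hypothesis, 10 | 7·h(r); and 10 | 10 since 10 = 10·1. Therefore 10 | h(r+1).
By the principle of mathematical induction, the result holds for all m ≥ 1.
Therefore the largest such d is 10.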